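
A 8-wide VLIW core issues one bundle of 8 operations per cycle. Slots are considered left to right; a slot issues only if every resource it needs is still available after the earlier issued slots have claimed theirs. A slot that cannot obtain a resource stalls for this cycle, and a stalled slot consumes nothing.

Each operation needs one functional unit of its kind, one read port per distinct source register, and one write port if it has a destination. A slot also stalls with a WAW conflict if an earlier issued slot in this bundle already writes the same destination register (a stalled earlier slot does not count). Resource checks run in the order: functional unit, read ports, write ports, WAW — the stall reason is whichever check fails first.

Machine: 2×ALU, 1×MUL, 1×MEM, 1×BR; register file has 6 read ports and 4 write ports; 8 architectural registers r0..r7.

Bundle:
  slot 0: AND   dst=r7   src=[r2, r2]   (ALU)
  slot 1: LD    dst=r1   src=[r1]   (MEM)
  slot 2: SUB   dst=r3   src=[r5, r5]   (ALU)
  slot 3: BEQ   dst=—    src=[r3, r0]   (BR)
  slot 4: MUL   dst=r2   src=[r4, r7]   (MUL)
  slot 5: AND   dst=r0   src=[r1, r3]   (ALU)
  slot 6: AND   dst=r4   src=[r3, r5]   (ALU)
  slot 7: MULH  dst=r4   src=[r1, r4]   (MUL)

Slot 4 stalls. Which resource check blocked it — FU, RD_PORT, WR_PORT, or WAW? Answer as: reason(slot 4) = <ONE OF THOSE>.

[0] ALU needs rd=1 wr=1: ok; after: ALU=1 MUL=1 MEM=1 BR=1, R=5, W=3
[1] MEM needs rd=1 wr=1: ok; after: ALU=1 MUL=1 MEM=0 BR=1, R=4, W=2
[2] ALU needs rd=1 wr=1: ok; after: ALU=0 MUL=1 MEM=0 BR=1, R=3, W=1
[3] BR needs rd=2 wr=0: ok; after: ALU=0 MUL=1 MEM=0 BR=0, R=1, W=1
[4] MUL needs rd=2 wr=1: RD_PORT; after: ALU=0 MUL=1 MEM=0 BR=0, R=1, W=1
[5] ALU needs rd=2 wr=1: FU; after: ALU=0 MUL=1 MEM=0 BR=0, R=1, W=1
[6] ALU needs rd=2 wr=1: FU; after: ALU=0 MUL=1 MEM=0 BR=0, R=1, W=1
[7] MUL needs rd=2 wr=1: RD_PORT; after: ALU=0 MUL=1 MEM=0 BR=0, R=1, W=1

reason(slot 4) = RD_PORT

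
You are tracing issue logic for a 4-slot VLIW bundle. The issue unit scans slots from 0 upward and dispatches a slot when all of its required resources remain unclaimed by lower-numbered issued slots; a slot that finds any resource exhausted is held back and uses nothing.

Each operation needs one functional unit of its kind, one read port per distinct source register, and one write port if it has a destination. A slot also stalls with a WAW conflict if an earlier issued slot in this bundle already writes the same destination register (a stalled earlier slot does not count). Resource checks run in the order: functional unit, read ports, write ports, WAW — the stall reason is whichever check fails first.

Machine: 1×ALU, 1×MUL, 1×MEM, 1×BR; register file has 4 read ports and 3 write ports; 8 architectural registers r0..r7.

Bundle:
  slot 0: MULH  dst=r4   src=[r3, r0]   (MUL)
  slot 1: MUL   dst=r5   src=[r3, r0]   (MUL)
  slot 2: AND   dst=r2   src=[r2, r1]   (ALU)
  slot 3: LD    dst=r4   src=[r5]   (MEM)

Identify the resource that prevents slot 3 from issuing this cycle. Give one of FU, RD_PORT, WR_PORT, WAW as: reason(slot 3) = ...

(0) want 1×MUL +2rd +1wr — yes → AL1|MU0|ME1|BR1|rd2|wr2
(1) want 1×MUL +2rd +1wr — FU → AL1|MU0|ME1|BR1|rd2|wr2
(2) want 1×ALU +2rd +1wr — yes → AL0|MU0|ME1|BR1|rd0|wr1
(3) want 1×MEM +1rd +1wr — RD_PORT → AL0|MU0|ME1|BR1|rd0|wr1

reason(slot 3) = RD_PORT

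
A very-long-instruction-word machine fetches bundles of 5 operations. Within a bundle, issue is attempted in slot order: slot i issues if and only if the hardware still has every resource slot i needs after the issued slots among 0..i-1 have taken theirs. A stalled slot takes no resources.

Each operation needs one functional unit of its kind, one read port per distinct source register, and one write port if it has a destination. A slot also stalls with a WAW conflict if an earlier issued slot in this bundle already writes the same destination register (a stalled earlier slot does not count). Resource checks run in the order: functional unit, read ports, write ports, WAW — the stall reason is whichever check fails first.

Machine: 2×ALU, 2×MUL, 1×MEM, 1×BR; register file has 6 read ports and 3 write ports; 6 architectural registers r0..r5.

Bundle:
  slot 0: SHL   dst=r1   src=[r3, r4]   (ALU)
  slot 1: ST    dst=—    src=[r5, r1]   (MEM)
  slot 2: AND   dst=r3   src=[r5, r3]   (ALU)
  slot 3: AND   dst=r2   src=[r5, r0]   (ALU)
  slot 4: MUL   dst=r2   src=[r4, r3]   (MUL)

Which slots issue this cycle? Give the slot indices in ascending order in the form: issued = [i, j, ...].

issued = [0, 1, 2]

slot 0 (ALU): ISSUE — free A1,Mu2,Ld1,B1 rp4 wp2
slot 1 (MEM): ISSUE — free A1,Mu2,Ld0,B1 rp2 wp2
slot 2 (ALU): ISSUE — free A0,Mu2,Ld0,B1 rp0 wp1
slot 3 (ALU): stall FU — free A0,Mu2,Ld0,B1 rp0 wp1
slot 4 (MUL): stall RD_PORT — free A0,Mu2,Ld0,B1 rp0 wp1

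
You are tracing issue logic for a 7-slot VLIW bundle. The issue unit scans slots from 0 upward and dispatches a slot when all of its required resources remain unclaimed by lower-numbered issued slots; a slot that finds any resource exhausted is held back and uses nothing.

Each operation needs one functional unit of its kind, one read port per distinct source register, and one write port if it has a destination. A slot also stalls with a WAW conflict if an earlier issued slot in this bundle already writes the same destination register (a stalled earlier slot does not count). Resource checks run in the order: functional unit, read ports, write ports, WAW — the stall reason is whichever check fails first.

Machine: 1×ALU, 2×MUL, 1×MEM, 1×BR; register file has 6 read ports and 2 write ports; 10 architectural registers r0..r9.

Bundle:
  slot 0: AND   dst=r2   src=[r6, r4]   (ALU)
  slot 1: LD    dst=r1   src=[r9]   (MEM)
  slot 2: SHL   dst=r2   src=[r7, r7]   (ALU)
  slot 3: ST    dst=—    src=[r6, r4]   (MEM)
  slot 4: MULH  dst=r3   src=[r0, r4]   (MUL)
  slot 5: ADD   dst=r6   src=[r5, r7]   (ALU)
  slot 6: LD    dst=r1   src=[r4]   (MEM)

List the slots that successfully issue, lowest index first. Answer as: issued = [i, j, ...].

issued = [0, 1]

  0. ALU→r2 ⇒ go  {0A/2Mu/1Ld/1B | 4r 1w}
  1. MEM→r1 ⇒ go  {0A/2Mu/0Ld/1B | 3r 0w}
  2. ALU→r2 ⇒ no(FU)  {0A/2Mu/0Ld/1B | 3r 0w}
  3. MEM ⇒ no(FU)  {0A/2Mu/0Ld/1B | 3r 0w}
  4. MUL→r3 ⇒ no(WR_PORT)  {0A/2Mu/0Ld/1B | 3r 0w}
  5. ALU→r6 ⇒ no(FU)  {0A/2Mu/0Ld/1B | 3r 0w}
  6. MEM→r1 ⇒ no(FU)  {0A/2Mu/0Ld/1B | 3r 0w}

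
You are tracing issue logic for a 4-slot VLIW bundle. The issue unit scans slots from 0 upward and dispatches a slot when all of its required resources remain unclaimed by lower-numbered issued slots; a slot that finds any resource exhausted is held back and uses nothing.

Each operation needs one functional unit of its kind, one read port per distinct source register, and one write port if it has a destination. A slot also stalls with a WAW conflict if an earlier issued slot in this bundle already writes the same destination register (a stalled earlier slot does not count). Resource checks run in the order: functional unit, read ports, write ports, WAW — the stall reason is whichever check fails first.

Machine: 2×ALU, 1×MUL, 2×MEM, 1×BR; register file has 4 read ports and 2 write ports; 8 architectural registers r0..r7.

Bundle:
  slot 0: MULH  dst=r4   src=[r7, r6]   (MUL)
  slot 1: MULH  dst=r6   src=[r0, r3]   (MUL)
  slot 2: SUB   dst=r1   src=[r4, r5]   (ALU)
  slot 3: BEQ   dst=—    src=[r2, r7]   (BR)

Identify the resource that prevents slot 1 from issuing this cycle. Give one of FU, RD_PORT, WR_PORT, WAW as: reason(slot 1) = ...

(0) want 1×MUL +2rd +1wr — yes → AL2|MU0|ME2|BR1|rd2|wr1
(1) want 1×MUL +2rd +1wr — FU → AL2|MU0|ME2|BR1|rd2|wr1
(2) want 1×ALU +2rd +1wr — yes → AL1|MU0|ME2|BR1|rd0|wr0
(3) want 1×BR +2rd +0wr — RD_PORT → AL1|MU0|ME2|BR1|rd0|wr0

reason(slot 1) = FU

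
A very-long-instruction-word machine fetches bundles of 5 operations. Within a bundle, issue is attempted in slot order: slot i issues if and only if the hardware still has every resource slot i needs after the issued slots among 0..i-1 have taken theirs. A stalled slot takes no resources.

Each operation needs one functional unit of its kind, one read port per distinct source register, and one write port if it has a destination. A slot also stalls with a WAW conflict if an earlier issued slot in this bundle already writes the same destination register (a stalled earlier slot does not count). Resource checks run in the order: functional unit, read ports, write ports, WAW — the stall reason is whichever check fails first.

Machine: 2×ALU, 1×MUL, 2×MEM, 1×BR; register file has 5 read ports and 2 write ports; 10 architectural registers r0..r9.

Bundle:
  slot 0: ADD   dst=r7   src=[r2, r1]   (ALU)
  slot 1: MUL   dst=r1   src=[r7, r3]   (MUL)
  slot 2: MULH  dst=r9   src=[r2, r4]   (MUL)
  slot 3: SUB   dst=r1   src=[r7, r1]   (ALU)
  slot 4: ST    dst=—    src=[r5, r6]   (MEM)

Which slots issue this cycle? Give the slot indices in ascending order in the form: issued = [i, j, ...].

[0] ALU needs rd=2 wr=1: ok; after: ALU=1 MUL=1 MEM=2 BR=1, R=3, W=1
[1] MUL needs rd=2 wr=1: ok; after: ALU=1 MUL=0 MEM=2 BR=1, R=1, W=0
[2] MUL needs rd=2 wr=1: FU; after: ALU=1 MUL=0 MEM=2 BR=1, R=1, W=0
[3] ALU needs rd=2 wr=1: RD_PORT; after: ALU=1 MUL=0 MEM=2 BR=1, R=1, W=0
[4] MEM needs rd=2 wr=0: RD_PORT; after: ALU=1 MUL=0 MEM=2 BR=1, R=1, W=0

issued = [0, 1]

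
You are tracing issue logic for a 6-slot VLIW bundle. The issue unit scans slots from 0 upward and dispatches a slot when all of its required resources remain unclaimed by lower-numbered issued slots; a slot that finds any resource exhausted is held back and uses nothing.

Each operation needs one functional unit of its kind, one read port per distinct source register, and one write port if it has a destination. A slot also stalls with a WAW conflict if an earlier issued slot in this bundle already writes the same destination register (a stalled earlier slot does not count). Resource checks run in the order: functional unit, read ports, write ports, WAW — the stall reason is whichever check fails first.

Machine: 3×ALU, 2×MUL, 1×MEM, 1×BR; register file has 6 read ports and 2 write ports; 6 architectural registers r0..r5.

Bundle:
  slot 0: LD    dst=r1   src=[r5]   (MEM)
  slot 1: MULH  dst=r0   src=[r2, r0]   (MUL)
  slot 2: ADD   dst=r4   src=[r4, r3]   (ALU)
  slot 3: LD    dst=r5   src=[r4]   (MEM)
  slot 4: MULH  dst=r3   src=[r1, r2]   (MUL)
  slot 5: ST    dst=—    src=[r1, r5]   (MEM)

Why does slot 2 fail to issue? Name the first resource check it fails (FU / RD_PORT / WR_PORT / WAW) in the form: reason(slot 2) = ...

  0. MEM→r1 ⇒ go  {3A/2Mu/0Ld/1B | 5r 1w}
  1. MUL→r0 ⇒ go  {3A/1Mu/0Ld/1B | 3r 0w}
  2. ALU→r4 ⇒ no(WR_PORT)  {3A/1Mu/0Ld/1B | 3r 0w}
  3. MEM→r5 ⇒ no(FU)  {3A/1Mu/0Ld/1B | 3r 0w}
  4. MUL→r3 ⇒ no(WR_PORT)  {3A/1Mu/0Ld/1B | 3r 0w}
  5. MEM ⇒ no(FU)  {3A/1Mu/0Ld/1B | 3r 0w}

reason(slot 2) = WR_PORT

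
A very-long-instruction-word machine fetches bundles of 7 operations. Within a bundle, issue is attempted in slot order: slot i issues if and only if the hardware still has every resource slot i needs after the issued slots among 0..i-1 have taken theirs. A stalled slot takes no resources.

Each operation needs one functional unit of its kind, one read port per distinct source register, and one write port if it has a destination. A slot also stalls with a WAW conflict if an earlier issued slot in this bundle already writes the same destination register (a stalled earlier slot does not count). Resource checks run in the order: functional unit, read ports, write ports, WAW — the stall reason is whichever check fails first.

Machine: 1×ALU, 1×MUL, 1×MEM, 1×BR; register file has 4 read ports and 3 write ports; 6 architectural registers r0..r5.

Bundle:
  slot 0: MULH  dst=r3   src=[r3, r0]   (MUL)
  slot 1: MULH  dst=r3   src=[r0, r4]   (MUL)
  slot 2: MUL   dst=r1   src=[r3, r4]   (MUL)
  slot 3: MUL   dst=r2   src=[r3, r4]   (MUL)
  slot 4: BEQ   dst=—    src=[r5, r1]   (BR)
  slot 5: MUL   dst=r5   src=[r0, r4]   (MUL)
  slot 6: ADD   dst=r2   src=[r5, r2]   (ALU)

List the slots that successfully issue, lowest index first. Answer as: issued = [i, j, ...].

issued = [0, 4]

slot 0 (MUL): ISSUE — free A1,Mu0,Ld1,B1 rp2 wp2
slot 1 (MUL): stall FU — free A1,Mu0,Ld1,B1 rp2 wp2
slot 2 (MUL): stall FU — free A1,Mu0,Ld1,B1 rp2 wp2
slot 3 (MUL): stall FU — free A1,Mu0,Ld1,B1 rp2 wp2
slot 4 (BR): ISSUE — free A1,Mu0,Ld1,B0 rp0 wp2
slot 5 (MUL): stall FU — free A1,Mu0,Ld1,B0 rp0 wp2
slot 6 (ALU): stall RD_PORT — free A1,Mu0,Ld1,B0 rp0 wp2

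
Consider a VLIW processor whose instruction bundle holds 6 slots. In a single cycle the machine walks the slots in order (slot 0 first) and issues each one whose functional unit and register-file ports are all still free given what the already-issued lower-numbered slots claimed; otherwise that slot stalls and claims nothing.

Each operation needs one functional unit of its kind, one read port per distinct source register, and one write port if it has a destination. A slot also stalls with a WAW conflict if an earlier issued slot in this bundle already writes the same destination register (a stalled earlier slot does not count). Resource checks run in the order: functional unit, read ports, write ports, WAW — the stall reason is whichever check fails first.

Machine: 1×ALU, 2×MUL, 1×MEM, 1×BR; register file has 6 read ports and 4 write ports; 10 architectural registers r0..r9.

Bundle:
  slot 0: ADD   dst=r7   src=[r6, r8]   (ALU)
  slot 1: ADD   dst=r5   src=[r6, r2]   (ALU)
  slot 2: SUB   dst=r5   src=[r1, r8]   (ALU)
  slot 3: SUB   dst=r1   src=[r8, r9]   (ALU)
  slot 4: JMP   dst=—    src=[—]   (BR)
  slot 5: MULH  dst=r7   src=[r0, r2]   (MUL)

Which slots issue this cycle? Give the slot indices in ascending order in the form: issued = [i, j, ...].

slot 0 (ALU): ISSUE — free A0,Mu2,Ld1,B1 rp4 wp3
slot 1 (ALU): stall FU — free A0,Mu2,Ld1,B1 rp4 wp3
slot 2 (ALU): stall FU — free A0,Mu2,Ld1,B1 rp4 wp3
slot 3 (ALU): stall FU — free A0,Mu2,Ld1,B1 rp4 wp3
slot 4 (BR): ISSUE — free A0,Mu2,Ld1,B0 rp4 wp3
slot 5 (MUL): stall WAW — free A0,Mu2,Ld1,B0 rp4 wp3

issued = [0, 4]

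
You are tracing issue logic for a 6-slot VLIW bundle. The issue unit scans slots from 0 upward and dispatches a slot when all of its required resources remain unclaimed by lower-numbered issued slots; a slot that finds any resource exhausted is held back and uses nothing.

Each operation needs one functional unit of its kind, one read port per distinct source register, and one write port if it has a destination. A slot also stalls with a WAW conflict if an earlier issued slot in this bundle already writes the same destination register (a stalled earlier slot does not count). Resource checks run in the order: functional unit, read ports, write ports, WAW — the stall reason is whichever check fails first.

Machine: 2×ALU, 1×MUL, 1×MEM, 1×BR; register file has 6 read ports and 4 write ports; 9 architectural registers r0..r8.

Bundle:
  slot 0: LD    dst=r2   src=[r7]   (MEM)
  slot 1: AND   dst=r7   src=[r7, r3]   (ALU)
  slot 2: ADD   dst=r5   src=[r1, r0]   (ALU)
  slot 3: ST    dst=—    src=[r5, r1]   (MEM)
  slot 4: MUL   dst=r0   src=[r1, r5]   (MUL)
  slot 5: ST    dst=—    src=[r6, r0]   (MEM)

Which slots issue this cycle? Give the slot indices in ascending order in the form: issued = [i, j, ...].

#0 MEM src=r7 dispatched  <A:2 Mu:1 Ld:0 B:1 rd:5 wr:3>
#1 ALU src=r7,r3 dispatched  <A:1 Mu:1 Ld:0 B:1 rd:3 wr:2>
#2 ALU src=r1,r0 dispatched  <A:0 Mu:1 Ld:0 B:1 rd:1 wr:1>
#3 MEM src=r5,r1 held:FU  <A:0 Mu:1 Ld:0 B:1 rd:1 wr:1>
#4 MUL src=r1,r5 held:RD_PORT  <A:0 Mu:1 Ld:0 B:1 rd:1 wr:1>
#5 MEM src=r6,r0 held:FU  <A:0 Mu:1 Ld:0 B:1 rd:1 wr:1>

issued = [0, 1, 2]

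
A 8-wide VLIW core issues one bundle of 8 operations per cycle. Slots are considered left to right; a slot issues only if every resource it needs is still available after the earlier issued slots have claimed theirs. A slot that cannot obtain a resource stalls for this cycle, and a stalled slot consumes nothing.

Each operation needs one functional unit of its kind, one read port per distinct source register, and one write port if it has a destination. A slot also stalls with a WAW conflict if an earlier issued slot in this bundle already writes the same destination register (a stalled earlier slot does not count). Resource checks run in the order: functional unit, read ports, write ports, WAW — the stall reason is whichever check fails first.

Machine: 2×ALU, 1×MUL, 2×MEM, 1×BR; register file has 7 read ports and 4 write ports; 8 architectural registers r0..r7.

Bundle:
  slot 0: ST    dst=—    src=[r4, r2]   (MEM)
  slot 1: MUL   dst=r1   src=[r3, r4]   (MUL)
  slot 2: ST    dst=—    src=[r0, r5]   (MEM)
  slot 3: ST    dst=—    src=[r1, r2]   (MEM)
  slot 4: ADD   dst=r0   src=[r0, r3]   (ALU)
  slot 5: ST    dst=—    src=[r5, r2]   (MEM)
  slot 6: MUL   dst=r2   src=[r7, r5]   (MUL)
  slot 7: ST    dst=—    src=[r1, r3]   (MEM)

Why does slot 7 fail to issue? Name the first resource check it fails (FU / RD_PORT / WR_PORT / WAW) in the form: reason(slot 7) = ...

slot 0 (MEM): ISSUE — free A2,Mu1,Ld1,B1 rp5 wp4
slot 1 (MUL): ISSUE — free A2,Mu0,Ld1,B1 rp3 wp3
slot 2 (MEM): ISSUE — free A2,Mu0,Ld0,B1 rp1 wp3
slot 3 (MEM): stall FU — free A2,Mu0,Ld0,B1 rp1 wp3
slot 4 (ALU): stall RD_PORT — free A2,Mu0,Ld0,B1 rp1 wp3
slot 5 (MEM): stall FU — free A2,Mu0,Ld0,B1 rp1 wp3
slot 6 (MUL): stall FU — free A2,Mu0,Ld0,B1 rp1 wp3
slot 7 (MEM): stall FU — free A2,Mu0,Ld0,B1 rp1 wp3

reason(slot 7) = FU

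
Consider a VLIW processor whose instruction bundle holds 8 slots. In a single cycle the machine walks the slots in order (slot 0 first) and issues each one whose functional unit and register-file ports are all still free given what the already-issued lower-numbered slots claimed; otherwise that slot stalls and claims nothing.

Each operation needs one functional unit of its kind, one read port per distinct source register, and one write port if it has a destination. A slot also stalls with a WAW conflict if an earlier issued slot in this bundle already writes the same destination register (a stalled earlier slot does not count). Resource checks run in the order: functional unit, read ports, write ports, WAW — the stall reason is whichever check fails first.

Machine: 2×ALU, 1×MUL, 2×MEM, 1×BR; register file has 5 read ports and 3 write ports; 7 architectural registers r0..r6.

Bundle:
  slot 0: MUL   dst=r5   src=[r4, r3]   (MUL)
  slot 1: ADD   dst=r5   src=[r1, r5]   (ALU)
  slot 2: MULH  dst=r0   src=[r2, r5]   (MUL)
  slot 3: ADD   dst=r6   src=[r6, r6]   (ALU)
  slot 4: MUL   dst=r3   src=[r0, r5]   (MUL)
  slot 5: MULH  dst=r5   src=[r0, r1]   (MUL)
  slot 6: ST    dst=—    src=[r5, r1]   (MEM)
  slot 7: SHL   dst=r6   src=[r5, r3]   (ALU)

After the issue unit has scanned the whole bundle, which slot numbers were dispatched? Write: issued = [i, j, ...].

issued = [0, 3, 6]

[0] MUL needs rd=2 wr=1: ok; after: ALU=2 MUL=0 MEM=2 BR=1, R=3, W=2
[1] ALU needs rd=2 wr=1: WAW; after: ALU=2 MUL=0 MEM=2 BR=1, R=3, W=2
[2] MUL needs rd=2 wr=1: FU; after: ALU=2 MUL=0 MEM=2 BR=1, R=3, W=2
[3] ALU needs rd=1 wr=1: ok; after: ALU=1 MUL=0 MEM=2 BR=1, R=2, W=1
[4] MUL needs rd=2 wr=1: FU; after: ALU=1 MUL=0 MEM=2 BR=1, R=2, W=1
[5] MUL needs rd=2 wr=1: FU; after: ALU=1 MUL=0 MEM=2 BR=1, R=2, W=1
[6] MEM needs rd=2 wr=0: ok; after: ALU=1 MUL=0 MEM=1 BR=1, R=0, W=1
[7] ALU needs rd=2 wr=1: RD_PORT; after: ALU=1 MUL=0 MEM=1 BR=1, R=0, W=1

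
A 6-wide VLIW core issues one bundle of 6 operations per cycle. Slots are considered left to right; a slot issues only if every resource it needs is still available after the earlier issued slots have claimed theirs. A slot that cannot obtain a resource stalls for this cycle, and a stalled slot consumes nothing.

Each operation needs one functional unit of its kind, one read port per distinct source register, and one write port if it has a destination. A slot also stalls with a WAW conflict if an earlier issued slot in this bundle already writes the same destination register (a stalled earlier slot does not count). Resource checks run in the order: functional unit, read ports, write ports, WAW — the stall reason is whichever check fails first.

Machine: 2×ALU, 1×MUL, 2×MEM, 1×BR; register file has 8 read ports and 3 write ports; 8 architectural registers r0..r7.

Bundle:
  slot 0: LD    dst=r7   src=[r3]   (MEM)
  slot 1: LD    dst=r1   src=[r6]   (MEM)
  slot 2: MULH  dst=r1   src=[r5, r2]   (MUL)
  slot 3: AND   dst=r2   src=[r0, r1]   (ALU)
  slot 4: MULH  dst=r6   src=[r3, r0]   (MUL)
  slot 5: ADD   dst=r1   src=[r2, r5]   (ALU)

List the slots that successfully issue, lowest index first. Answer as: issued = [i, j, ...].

issued = [0, 1, 3]

[0] MEM needs rd=1 wr=1: ok; after: ALU=2 MUL=1 MEM=1 BR=1, R=7, W=2
[1] MEM needs rd=1 wr=1: ok; after: ALU=2 MUL=1 MEM=0 BR=1, R=6, W=1
[2] MUL needs rd=2 wr=1: WAW; after: ALU=2 MUL=1 MEM=0 BR=1, R=6, W=1
[3] ALU needs rd=2 wr=1: ok; after: ALU=1 MUL=1 MEM=0 BR=1, R=4, W=0
[4] MUL needs rd=2 wr=1: WR_PORT; after: ALU=1 MUL=1 MEM=0 BR=1, R=4, W=0
[5] ALU needs rd=2 wr=1: WR_PORT; after: ALU=1 MUL=1 MEM=0 BR=1, R=4, W=0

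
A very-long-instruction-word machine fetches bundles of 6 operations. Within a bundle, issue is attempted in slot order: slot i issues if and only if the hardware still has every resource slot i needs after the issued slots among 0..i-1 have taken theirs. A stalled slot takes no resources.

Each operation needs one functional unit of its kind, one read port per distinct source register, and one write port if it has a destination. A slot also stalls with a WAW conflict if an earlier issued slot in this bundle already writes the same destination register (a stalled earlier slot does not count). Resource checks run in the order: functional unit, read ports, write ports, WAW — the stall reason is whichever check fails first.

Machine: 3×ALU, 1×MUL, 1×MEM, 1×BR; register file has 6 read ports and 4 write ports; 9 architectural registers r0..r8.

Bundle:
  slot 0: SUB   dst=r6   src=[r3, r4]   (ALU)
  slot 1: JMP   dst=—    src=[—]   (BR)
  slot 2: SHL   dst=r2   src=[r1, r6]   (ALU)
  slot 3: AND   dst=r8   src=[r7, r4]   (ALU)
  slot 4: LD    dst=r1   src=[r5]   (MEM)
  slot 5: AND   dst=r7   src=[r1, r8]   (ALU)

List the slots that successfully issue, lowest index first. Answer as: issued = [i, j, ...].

[0] ALU needs rd=2 wr=1: ok; after: ALU=2 MUL=1 MEM=1 BR=1, R=4, W=3
[1] BR needs rd=0 wr=0: ok; after: ALU=2 MUL=1 MEM=1 BR=0, R=4, W=3
[2] ALU needs rd=2 wr=1: ok; after: ALU=1 MUL=1 MEM=1 BR=0, R=2, W=2
[3] ALU needs rd=2 wr=1: ok; after: ALU=0 MUL=1 MEM=1 BR=0, R=0, W=1
[4] MEM needs rd=1 wr=1: RD_PORT; after: ALU=0 MUL=1 MEM=1 BR=0, R=0, W=1
[5] ALU needs rd=2 wr=1: FU; after: ALU=0 MUL=1 MEM=1 BR=0, R=0, W=1

issued = [0, 1, 2, 3]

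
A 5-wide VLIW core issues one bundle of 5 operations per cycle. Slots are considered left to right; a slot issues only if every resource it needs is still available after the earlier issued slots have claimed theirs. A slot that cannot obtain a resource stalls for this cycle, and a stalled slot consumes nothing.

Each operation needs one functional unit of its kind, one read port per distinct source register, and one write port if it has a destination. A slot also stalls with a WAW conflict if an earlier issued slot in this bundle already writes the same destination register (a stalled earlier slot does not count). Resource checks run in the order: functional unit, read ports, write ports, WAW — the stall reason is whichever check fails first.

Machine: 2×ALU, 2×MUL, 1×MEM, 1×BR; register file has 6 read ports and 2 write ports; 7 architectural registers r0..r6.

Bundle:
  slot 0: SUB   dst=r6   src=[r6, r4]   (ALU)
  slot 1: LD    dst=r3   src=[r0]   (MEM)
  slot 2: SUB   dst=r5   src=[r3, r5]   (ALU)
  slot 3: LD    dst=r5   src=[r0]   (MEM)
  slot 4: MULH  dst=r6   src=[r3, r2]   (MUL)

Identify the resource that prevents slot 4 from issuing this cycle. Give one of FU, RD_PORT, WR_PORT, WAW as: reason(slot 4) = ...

reason(slot 4) = WR_PORT

slot 0 (ALU): ISSUE — free A1,Mu2,Ld1,B1 rp4 wp1
slot 1 (MEM): ISSUE — free A1,Mu2,Ld0,B1 rp3 wp0
slot 2 (ALU): stall WR_PORT — free A1,Mu2,Ld0,B1 rp3 wp0
slot 3 (MEM): stall FU — free A1,Mu2,Ld0,B1 rp3 wp0
slot 4 (MUL): stall WR_PORT — free A1,Mu2,Ld0,B1 rp3 wp0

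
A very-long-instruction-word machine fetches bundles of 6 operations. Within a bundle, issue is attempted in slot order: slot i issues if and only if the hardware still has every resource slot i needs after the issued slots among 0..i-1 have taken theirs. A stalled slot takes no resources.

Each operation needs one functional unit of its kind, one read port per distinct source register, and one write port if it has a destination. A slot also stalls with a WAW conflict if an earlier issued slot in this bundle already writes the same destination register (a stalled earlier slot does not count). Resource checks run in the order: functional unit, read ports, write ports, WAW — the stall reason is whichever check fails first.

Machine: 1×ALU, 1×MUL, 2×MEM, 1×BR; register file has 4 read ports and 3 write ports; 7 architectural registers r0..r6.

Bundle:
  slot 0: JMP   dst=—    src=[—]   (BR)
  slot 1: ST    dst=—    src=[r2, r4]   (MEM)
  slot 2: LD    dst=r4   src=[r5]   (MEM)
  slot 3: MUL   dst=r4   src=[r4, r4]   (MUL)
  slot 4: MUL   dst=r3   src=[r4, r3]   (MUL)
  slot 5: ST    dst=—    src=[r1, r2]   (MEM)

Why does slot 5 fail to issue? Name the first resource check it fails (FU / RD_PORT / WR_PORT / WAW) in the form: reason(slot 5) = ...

[0] BR needs rd=0 wr=0: ok; after: ALU=1 MUL=1 MEM=2 BR=0, R=4, W=3
[1] MEM needs rd=2 wr=0: ok; after: ALU=1 MUL=1 MEM=1 BR=0, R=2, W=3
[2] MEM needs rd=1 wr=1: ok; after: ALU=1 MUL=1 MEM=0 BR=0, R=1, W=2
[3] MUL needs rd=1 wr=1: WAW; after: ALU=1 MUL=1 MEM=0 BR=0, R=1, W=2
[4] MUL needs rd=2 wr=1: RD_PORT; after: ALU=1 MUL=1 MEM=0 BR=0, R=1, W=2
[5] MEM needs rd=2 wr=0: FU; after: ALU=1 MUL=1 MEM=0 BR=0, R=1, W=2

reason(slot 5) = FU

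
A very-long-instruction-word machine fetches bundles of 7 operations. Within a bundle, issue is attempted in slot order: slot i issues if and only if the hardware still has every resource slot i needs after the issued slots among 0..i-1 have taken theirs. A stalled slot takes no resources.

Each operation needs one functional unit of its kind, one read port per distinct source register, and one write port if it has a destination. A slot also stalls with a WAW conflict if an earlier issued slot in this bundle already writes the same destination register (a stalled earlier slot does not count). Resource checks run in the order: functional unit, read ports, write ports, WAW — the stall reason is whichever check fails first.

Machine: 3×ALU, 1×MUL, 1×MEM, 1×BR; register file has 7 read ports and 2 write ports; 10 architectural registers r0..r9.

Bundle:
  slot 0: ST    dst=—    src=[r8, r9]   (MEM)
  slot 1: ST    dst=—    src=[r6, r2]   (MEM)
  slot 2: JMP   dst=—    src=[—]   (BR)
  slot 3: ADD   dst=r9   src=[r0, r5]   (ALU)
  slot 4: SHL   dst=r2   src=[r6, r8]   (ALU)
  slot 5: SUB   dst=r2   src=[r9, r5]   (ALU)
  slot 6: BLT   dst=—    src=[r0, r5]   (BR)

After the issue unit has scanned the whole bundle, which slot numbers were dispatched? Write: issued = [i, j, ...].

  0. MEM ⇒ go  {3A/1Mu/0Ld/1B | 5r 2w}
  1. MEM ⇒ no(FU)  {3A/1Mu/0Ld/1B | 5r 2w}
  2. BR ⇒ go  {3A/1Mu/0Ld/0B | 5r 2w}
  3. ALU→r9 ⇒ go  {2A/1Mu/0Ld/0B | 3r 1w}
  4. ALU→r2 ⇒ go  {1A/1Mu/0Ld/0B | 1r 0w}
  5. ALU→r2 ⇒ no(RD_PORT)  {1A/1Mu/0Ld/0B | 1r 0w}
  6. BR ⇒ no(FU)  {1A/1Mu/0Ld/0B | 1r 0w}

issued = [0, 2, 3, 4]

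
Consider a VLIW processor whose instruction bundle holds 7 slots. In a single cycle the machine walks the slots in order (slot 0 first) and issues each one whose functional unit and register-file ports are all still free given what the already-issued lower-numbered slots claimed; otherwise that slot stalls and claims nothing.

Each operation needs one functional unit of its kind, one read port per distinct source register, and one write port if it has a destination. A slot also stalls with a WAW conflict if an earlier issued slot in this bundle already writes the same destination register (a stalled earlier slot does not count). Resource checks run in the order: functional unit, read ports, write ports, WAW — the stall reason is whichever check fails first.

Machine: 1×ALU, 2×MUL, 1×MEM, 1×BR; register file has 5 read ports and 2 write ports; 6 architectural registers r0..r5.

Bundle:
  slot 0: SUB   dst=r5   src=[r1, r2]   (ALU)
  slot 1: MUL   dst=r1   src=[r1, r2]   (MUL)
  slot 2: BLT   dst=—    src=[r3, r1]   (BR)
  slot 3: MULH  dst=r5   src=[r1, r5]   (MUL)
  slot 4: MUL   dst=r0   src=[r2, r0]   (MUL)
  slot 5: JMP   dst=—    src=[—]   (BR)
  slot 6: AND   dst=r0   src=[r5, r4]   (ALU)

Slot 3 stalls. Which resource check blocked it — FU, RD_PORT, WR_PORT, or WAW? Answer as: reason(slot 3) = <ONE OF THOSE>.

slot 0 (ALU): ISSUE — free A0,Mu2,Ld1,B1 rp3 wp1
slot 1 (MUL): ISSUE — free A0,Mu1,Ld1,B1 rp1 wp0
slot 2 (BR): stall RD_PORT — free A0,Mu1,Ld1,B1 rp1 wp0
slot 3 (MUL): stall RD_PORT — free A0,Mu1,Ld1,B1 rp1 wp0
slot 4 (MUL): stall RD_PORT — free A0,Mu1,Ld1,B1 rp1 wp0
slot 5 (BR): ISSUE — free A0,Mu1,Ld1,B0 rp1 wp0
slot 6 (ALU): stall FU — free A0,Mu1,Ld1,B0 rp1 wp0

reason(slot 3) = RD_PORT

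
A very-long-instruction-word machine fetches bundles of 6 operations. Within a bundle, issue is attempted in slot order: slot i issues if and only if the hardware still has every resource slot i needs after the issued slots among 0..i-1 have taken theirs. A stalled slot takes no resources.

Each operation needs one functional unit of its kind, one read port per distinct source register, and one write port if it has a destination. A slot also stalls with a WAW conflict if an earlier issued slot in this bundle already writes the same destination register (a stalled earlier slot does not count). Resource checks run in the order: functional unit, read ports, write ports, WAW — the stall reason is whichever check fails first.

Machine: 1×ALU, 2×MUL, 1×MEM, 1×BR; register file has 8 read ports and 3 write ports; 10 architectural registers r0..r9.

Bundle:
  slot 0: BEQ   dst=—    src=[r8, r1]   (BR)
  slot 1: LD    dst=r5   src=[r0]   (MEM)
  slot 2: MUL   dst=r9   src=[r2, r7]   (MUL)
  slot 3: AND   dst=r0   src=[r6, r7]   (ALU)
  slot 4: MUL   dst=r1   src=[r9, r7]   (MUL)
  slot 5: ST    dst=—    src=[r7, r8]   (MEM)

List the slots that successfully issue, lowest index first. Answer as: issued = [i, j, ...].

issued = [0, 1, 2, 3]

  0. BR ⇒ go  {1A/2Mu/1Ld/0B | 6r 3w}
  1. MEM→r5 ⇒ go  {1A/2Mu/0Ld/0B | 5r 2w}
  2. MUL→r9 ⇒ go  {1A/1Mu/0Ld/0B | 3r 1w}
  3. ALU→r0 ⇒ go  {0A/1Mu/0Ld/0B | 1r 0w}
  4. MUL→r1 ⇒ no(RD_PORT)  {0A/1Mu/0Ld/0B | 1r 0w}
  5. MEM ⇒ no(FU)  {0A/1Mu/0Ld/0B | 1r 0w}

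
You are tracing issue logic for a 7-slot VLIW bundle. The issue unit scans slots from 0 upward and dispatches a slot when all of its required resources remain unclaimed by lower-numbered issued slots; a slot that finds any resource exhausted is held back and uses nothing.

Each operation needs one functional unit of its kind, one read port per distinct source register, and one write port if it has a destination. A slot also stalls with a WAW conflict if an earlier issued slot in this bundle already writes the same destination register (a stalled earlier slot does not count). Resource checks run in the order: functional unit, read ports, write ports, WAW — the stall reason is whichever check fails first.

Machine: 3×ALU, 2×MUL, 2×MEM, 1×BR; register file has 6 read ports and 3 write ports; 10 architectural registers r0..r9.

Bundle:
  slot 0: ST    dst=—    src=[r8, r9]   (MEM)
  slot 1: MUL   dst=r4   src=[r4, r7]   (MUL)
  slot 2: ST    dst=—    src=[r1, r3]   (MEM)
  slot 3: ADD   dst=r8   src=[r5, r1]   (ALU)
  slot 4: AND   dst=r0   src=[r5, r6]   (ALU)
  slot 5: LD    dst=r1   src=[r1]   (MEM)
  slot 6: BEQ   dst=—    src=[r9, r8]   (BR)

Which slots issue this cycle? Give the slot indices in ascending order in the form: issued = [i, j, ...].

issued = [0, 1, 2]

[0] MEM needs rd=2 wr=0: ok; after: ALU=3 MUL=2 MEM=1 BR=1, R=4, W=3
[1] MUL needs rd=2 wr=1: ok; after: ALU=3 MUL=1 MEM=1 BR=1, R=2, W=2
[2] MEM needs rd=2 wr=0: ok; after: ALU=3 MUL=1 MEM=0 BR=1, R=0, W=2
[3] ALU needs rd=2 wr=1: RD_PORT; after: ALU=3 MUL=1 MEM=0 BR=1, R=0, W=2
[4] ALU needs rd=2 wr=1: RD_PORT; after: ALU=3 MUL=1 MEM=0 BR=1, R=0, W=2
[5] MEM needs rd=1 wr=1: FU; after: ALU=3 MUL=1 MEM=0 BR=1, R=0, W=2
[6] BR needs rd=2 wr=0: RD_PORT; after: ALU=3 MUL=1 MEM=0 BR=1, R=0, W=2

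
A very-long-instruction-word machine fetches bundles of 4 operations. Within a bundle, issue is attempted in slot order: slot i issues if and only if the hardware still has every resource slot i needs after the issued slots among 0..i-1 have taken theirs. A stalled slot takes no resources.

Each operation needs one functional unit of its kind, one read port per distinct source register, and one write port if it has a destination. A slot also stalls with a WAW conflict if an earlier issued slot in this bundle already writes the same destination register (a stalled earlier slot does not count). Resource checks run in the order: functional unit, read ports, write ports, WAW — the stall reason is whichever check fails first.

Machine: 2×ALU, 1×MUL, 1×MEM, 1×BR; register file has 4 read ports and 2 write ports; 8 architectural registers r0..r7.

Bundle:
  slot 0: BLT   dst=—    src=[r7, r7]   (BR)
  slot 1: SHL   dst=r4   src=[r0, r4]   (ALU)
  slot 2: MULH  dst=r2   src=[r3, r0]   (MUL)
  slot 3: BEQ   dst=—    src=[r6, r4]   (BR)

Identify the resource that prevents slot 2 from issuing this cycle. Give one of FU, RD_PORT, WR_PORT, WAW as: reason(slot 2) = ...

reason(slot 2) = RD_PORT

  0. BR ⇒ go  {2A/1Mu/1Ld/0B | 3r 2w}
  1. ALU→r4 ⇒ go  {1A/1Mu/1Ld/0B | 1r 1w}
  2. MUL→r2 ⇒ no(RD_PORT)  {1A/1Mu/1Ld/0B | 1r 1w}
  3. BR ⇒ no(FU)  {1A/1Mu/1Ld/0B | 1r 1w}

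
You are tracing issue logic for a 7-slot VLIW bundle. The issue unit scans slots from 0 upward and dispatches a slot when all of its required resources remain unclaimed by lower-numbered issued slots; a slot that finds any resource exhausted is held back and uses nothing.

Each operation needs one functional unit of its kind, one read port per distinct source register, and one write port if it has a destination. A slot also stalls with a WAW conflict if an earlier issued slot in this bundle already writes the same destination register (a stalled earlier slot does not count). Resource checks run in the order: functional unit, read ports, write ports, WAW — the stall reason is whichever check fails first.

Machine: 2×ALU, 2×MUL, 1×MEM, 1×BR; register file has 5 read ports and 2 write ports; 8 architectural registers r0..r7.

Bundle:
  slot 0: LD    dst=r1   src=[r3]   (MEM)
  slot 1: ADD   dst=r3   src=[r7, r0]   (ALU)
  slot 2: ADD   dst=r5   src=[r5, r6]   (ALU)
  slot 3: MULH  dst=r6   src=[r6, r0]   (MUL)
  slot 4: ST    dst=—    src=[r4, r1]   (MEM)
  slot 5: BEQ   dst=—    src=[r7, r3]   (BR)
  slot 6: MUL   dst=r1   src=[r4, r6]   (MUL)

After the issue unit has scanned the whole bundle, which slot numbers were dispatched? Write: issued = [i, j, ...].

issued = [0, 1, 5]

(0) want 1×MEM +1rd +1wr — yes → AL2|MU2|ME0|BR1|rd4|wr1
(1) want 1×ALU +2rd +1wr — yes → AL1|MU2|ME0|BR1|rd2|wr0
(2) want 1×ALU +2rd +1wr — WR_PORT → AL1|MU2|ME0|BR1|rd2|wr0
(3) want 1×MUL +2rd +1wr — WR_PORT → AL1|MU2|ME0|BR1|rd2|wr0
(4) want 1×MEM +2rd +0wr — FU → AL1|MU2|ME0|BR1|rd2|wr0
(5) want 1×BR +2rd +0wr — yes → AL1|MU2|ME0|BR0|rd0|wr0
(6) want 1×MUL +2rd +1wr — RD_PORT → AL1|MU2|ME0|BR0|rd0|wr0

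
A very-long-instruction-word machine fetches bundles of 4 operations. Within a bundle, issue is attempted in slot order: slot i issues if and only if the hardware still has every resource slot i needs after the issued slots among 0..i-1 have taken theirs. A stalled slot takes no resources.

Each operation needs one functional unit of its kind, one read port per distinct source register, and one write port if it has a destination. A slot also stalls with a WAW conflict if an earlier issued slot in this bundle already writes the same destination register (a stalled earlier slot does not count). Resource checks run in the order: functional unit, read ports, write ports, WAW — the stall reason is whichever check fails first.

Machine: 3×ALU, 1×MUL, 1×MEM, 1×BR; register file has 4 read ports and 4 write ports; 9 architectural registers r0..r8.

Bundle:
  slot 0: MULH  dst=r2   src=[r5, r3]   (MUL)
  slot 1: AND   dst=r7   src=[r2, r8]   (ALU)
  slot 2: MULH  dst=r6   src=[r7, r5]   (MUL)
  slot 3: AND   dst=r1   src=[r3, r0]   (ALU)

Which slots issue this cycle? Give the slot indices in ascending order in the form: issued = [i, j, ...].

  0. MUL→r2 ⇒ go  {3A/0Mu/1Ld/1B | 2r 3w}
  1. ALU→r7 ⇒ go  {2A/0Mu/1Ld/1B | 0r 2w}
  2. MUL→r6 ⇒ no(FU)  {2A/0Mu/1Ld/1B | 0r 2w}
  3. ALU→r1 ⇒ no(RD_PORT)  {2A/0Mu/1Ld/1B | 0r 2w}

issued = [0, 1]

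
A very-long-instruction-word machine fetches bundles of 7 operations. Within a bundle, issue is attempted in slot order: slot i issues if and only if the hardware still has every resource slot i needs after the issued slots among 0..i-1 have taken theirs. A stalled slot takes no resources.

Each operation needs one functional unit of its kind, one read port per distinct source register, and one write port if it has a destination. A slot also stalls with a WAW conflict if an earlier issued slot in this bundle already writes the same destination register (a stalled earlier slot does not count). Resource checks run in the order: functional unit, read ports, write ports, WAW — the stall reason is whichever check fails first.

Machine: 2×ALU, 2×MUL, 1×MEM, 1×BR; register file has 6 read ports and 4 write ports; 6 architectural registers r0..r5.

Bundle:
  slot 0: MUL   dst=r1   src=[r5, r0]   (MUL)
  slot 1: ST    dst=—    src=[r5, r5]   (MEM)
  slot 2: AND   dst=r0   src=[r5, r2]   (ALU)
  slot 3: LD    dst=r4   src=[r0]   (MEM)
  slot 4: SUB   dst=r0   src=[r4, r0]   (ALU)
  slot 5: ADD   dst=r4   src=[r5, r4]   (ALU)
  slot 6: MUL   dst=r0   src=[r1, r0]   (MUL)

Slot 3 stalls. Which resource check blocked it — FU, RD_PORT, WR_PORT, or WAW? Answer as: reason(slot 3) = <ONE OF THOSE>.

reason(slot 3) = FU

  0. MUL→r1 ⇒ go  {2A/1Mu/1Ld/1B | 4r 3w}
  1. MEM ⇒ go  {2A/1Mu/0Ld/1B | 3r 3w}
  2. ALU→r0 ⇒ go  {1A/1Mu/0Ld/1B | 1r 2w}
  3. MEM→r4 ⇒ no(FU)  {1A/1Mu/0Ld/1B | 1r 2w}
  4. ALU→r0 ⇒ no(RD_PORT)  {1A/1Mu/0Ld/1B | 1r 2w}
  5. ALU→r4 ⇒ no(RD_PORT)  {1A/1Mu/0Ld/1B | 1r 2w}
  6. MUL→r0 ⇒ no(RD_PORT)  {1A/1Mu/0Ld/1B | 1r 2w}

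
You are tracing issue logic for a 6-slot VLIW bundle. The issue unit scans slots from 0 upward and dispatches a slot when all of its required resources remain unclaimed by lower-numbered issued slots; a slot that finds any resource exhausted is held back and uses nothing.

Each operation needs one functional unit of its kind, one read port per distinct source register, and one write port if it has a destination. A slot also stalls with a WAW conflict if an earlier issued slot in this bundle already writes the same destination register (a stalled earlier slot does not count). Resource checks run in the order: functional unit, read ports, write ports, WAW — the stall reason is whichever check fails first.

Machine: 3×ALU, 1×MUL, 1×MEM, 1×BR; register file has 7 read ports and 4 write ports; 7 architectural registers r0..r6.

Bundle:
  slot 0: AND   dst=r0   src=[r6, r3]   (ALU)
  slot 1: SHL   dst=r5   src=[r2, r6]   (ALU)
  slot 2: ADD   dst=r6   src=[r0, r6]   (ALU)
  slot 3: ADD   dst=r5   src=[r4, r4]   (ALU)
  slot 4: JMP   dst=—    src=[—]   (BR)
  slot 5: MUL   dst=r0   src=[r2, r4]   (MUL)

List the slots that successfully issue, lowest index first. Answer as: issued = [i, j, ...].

#0 ALU src=r6,r3 dispatched  <A:2 Mu:1 Ld:1 B:1 rd:5 wr:3>
#1 ALU src=r2,r6 dispatched  <A:1 Mu:1 Ld:1 B:1 rd:3 wr:2>
#2 ALU src=r0,r6 dispatched  <A:0 Mu:1 Ld:1 B:1 rd:1 wr:1>
#3 ALU src=r4,r4 held:FU  <A:0 Mu:1 Ld:1 B:1 rd:1 wr:1>
#4 BR src=- dispatched  <A:0 Mu:1 Ld:1 B:0 rd:1 wr:1>
#5 MUL src=r2,r4 held:RD_PORT  <A:0 Mu:1 Ld:1 B:0 rd:1 wr:1>

issued = [0, 1, 2, 4]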